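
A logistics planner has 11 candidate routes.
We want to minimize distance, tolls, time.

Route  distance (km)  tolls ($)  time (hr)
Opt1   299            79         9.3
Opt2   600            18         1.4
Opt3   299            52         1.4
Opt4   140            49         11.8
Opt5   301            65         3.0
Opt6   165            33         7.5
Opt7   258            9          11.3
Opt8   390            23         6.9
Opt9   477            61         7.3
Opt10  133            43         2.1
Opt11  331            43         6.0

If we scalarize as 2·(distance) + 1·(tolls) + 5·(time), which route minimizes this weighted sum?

Opt1: 2·299 + 1·79 + 5·9.3 = 723.5
Opt2: 2·600 + 1·18 + 5·1.4 = 1225.0
Opt3: 2·299 + 1·52 + 5·1.4 = 657.0
Opt4: 2·140 + 1·49 + 5·11.8 = 388.0
Opt5: 2·301 + 1·65 + 5·3.0 = 682.0
Opt6: 2·165 + 1·33 + 5·7.5 = 400.5
Opt7: 2·258 + 1·9 + 5·11.3 = 581.5
Opt8: 2·390 + 1·23 + 5·6.9 = 837.5
Opt9: 2·477 + 1·61 + 5·7.3 = 1051.5
Opt10: 2·133 + 1·43 + 5·2.1 = 319.5
Opt11: 2·331 + 1·43 + 5·6.0 = 735.0
Lowest: Opt10 at 319.5.

Opt10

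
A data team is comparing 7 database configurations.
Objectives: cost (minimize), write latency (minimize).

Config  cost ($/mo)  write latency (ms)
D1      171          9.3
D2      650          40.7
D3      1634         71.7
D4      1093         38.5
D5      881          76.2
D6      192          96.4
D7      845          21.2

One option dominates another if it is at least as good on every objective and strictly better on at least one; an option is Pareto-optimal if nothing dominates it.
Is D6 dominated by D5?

No

D5 vs D6: D5 is worse on cost (881 vs 192), so it does not dominate D6.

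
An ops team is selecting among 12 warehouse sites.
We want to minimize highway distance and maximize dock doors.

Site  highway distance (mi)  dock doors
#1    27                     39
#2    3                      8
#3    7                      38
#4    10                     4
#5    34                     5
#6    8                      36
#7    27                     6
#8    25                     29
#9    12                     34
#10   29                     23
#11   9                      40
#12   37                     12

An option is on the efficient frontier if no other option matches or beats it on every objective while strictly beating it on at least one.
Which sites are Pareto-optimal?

#1: dominated by #11 (highway distance 9≤27, dock doors 40≥39).
#2: not dominated (best highway distance).
#3: not dominated.
#4: dominated by #2 (highway distance 3≤10, dock doors 8≥4).
#5: dominated by #1 (highway distance 27≤34, dock doors 39≥5).
#6: dominated by #3 (highway distance 7≤8, dock doors 38≥36).
#7: dominated by #1 (highway distance 27≤27, dock doors 39≥6).
#8: dominated by #3 (highway distance 7≤25, dock doors 38≥29).
#9: dominated by #3 (highway distance 7≤12, dock doors 38≥34).
#10: dominated by #1 (highway distance 27≤29, dock doors 39≥23).
#11: not dominated (best dock doors).
#12: dominated by #1 (highway distance 27≤37, dock doors 39≥12).

#2, #3, #11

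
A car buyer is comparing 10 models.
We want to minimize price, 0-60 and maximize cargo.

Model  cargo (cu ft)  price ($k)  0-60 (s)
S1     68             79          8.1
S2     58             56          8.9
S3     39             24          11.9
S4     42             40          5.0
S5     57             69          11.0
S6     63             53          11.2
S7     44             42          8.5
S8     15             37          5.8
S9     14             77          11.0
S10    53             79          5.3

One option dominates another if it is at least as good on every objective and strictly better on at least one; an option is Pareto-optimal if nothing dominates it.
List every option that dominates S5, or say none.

S2: cargo 58≥57, price 56≤69, 0-60 8.9≤11.0 — dominates S5.
Others (S1, S3, S4, S6, S7, S8, S9, S10) are each worse than S5 on at least one objective.

S2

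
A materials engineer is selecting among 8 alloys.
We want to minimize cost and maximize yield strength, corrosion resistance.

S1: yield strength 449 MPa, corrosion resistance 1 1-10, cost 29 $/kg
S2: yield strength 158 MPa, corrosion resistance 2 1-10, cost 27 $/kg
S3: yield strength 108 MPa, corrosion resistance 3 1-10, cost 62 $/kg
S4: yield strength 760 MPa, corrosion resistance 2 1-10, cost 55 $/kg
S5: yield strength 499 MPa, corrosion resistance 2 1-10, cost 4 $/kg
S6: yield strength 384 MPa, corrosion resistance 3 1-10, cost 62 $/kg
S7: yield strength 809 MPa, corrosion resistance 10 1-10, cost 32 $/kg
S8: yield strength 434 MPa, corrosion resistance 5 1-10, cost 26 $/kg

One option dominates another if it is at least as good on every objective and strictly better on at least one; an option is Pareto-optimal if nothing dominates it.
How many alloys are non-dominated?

3

S1: dominated by S5 (yield strength 499≥449, corrosion resistance 2≥1, cost 4≤29).
S2: dominated by S5 (yield strength 499≥158, corrosion resistance 2≥2, cost 4≤27).
S3: dominated by S6 (yield strength 384≥108, corrosion resistance 3≥3, cost 62≤62).
S4: dominated by S7 (yield strength 809≥760, corrosion resistance 10≥2, cost 32≤55).
S5: not dominated (best cost).
S6: dominated by S7 (yield strength 809≥384, corrosion resistance 10≥3, cost 32≤62).
S7: not dominated (best yield strength).
S8: not dominated.
Pareto-optimal: S5, S7, S8 → 3.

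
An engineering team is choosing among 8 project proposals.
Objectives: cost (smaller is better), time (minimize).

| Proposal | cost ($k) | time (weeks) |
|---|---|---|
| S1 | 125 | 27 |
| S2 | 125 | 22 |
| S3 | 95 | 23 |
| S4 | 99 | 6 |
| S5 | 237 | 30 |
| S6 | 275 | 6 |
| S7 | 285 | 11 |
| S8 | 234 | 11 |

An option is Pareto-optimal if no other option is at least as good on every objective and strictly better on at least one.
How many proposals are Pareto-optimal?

S1: dominated by S2 (cost 125≤125, time 22≤27).
S2: dominated by S4 (cost 99≤125, time 6≤22).
S3: not dominated (best cost).
S4: not dominated.
S5: dominated by S1 (cost 125≤237, time 27≤30).
S6: dominated by S4 (cost 99≤275, time 6≤6).
S7: dominated by S4 (cost 99≤285, time 6≤11).
S8: dominated by S4 (cost 99≤234, time 6≤11).
Pareto-optimal: S3, S4 → 2.

2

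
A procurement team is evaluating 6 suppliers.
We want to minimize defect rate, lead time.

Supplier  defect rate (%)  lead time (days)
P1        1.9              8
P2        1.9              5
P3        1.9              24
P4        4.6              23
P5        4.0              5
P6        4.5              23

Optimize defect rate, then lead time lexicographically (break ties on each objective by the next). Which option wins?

P2

First minimize defect rate: best is 1.9, kept {P1, P2, P3}.
Then minimize lead time: best is 5, kept {P2}.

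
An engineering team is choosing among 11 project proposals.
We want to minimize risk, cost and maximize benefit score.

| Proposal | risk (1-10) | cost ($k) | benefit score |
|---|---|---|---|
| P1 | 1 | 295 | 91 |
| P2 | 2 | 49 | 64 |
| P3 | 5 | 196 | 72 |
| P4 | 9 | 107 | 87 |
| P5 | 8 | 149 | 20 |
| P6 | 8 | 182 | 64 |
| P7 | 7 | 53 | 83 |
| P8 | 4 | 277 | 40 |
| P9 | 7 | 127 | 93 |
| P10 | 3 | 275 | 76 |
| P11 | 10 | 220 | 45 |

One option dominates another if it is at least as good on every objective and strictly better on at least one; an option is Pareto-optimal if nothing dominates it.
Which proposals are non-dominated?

P1: not dominated (best risk).
P2: not dominated (best cost).
P3: not dominated.
P4: not dominated.
P5: dominated by P2 (risk 2≤8, cost 49≤149, benefit score 64≥20).
P6: dominated by P2 (risk 2≤8, cost 49≤182, benefit score 64≥64).
P7: not dominated.
P8: dominated by P2 (risk 2≤4, cost 49≤277, benefit score 64≥40).
P9: not dominated (best benefit score).
P10: not dominated.
P11: dominated by P2 (risk 2≤10, cost 49≤220, benefit score 64≥45).

P1, P2, P3, P4, P7, P9, P10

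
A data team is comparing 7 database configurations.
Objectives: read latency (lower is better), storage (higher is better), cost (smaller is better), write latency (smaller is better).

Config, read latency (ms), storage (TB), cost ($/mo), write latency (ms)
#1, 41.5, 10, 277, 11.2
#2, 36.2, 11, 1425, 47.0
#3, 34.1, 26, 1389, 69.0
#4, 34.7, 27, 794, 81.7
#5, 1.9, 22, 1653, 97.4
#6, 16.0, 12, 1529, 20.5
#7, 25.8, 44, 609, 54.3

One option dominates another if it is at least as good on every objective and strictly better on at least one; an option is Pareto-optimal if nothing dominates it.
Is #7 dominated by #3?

No

#3 vs #7: #3 is worse on read latency (34.1 vs 25.8), so it does not dominate #7.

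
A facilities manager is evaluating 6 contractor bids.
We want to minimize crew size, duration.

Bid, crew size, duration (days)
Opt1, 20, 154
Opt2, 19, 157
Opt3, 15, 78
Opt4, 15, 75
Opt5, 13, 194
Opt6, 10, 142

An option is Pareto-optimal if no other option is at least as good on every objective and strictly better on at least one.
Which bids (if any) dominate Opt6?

Opt1: worse on crew size (20 vs 10).
Opt2: worse on crew size (19 vs 10).
Opt3: worse on crew size (15 vs 10).
Opt4: worse on crew size (15 vs 10).
Opt5: worse on crew size (13 vs 10).
No option dominates Opt6.

none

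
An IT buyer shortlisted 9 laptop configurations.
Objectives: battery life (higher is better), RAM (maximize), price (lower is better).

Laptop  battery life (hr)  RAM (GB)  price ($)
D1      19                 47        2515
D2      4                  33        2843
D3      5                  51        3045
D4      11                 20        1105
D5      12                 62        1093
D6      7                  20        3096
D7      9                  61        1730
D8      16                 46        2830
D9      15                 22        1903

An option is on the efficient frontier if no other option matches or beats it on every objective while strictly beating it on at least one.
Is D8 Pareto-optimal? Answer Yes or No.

D1 vs D8: battery life 19≥16, RAM 47≥46, price 2515≤2830 — D1 is at least as good on every objective and strictly better on at least one, so D1 dominates D8.

No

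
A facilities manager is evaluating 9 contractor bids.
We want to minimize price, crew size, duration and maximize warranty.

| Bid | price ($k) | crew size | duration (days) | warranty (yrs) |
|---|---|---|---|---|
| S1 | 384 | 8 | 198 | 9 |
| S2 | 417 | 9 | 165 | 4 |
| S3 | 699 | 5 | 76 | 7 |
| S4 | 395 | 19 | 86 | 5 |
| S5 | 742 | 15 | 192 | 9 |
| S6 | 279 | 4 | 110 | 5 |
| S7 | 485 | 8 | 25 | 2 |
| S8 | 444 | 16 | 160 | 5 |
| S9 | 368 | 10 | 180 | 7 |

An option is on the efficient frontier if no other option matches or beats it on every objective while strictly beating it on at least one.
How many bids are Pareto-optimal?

S1: not dominated.
S2: dominated by S6 (price 279≤417, crew size 4≤9, duration 110≤165, warranty 5≥4).
S3: not dominated.
S4: not dominated.
S5: not dominated.
S6: not dominated (best price).
S7: not dominated (best duration).
S8: dominated by S6 (price 279≤444, crew size 4≤16, duration 110≤160, warranty 5≥5).
S9: not dominated.
Pareto-optimal: S1, S3, S4, S5, S6, S7, S9 → 7.

7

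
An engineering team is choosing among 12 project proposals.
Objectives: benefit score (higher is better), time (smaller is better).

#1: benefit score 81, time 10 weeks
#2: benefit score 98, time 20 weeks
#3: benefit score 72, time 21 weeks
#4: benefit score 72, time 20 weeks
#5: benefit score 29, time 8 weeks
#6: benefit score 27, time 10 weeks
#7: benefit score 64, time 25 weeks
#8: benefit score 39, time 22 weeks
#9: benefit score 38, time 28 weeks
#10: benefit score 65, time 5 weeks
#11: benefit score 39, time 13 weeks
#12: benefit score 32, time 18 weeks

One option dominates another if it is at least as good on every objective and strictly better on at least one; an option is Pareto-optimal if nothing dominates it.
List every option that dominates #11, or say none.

#1, #10

#1: benefit score 81≥39, time 10≤13 — dominates #11.
#10: benefit score 65≥39, time 5≤13 — dominates #11.
Others (#2, #3, #4, #5, #6, #7, #8, #9, #12) are each worse than #11 on at least one objective.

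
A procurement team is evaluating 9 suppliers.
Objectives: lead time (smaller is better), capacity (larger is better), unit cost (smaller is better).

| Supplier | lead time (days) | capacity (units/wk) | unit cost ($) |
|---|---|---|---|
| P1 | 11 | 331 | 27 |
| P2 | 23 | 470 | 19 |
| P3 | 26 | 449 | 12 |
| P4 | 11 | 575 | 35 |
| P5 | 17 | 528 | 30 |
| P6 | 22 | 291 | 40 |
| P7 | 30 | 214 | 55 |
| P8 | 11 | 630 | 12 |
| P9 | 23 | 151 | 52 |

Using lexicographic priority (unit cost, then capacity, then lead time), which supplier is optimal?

First minimize unit cost: best is 12, kept {P3, P8}.
Then maximize capacity: best is 630, kept {P8}.

P8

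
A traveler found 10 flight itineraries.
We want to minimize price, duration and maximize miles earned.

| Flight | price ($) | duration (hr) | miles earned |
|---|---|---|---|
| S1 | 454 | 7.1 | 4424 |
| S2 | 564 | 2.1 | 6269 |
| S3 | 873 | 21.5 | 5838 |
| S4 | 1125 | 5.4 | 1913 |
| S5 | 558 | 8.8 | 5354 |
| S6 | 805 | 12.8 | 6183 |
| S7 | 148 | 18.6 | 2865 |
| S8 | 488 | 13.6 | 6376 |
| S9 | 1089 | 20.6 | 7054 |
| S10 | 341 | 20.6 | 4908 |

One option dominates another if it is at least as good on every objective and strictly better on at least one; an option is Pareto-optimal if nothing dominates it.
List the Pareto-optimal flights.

S1, S2, S5, S7, S8, S9, S10

S1: not dominated.
S2: not dominated (best duration).
S3: dominated by S2 (price 564≤873, duration 2.1≤21.5, miles earned 6269≥5838).
S4: dominated by S2 (price 564≤1125, duration 2.1≤5.4, miles earned 6269≥1913).
S5: not dominated.
S6: dominated by S2 (price 564≤805, duration 2.1≤12.8, miles earned 6269≥6183).
S7: not dominated (best price).
S8: not dominated.
S9: not dominated (best miles earned).
S10: not dominated.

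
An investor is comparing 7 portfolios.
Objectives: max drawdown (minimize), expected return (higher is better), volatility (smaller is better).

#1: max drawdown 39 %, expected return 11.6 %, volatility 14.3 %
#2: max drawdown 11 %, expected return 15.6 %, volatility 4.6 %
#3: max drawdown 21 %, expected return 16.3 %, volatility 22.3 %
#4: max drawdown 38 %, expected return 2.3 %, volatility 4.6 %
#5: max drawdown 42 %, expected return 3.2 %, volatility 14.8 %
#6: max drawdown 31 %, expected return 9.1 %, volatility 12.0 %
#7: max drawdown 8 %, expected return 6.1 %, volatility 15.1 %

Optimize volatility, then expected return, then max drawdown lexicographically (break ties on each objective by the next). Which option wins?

First minimize volatility: best is 4.6, kept {#2, #4}.
Then maximize expected return: best is 15.6, kept {#2}.

#2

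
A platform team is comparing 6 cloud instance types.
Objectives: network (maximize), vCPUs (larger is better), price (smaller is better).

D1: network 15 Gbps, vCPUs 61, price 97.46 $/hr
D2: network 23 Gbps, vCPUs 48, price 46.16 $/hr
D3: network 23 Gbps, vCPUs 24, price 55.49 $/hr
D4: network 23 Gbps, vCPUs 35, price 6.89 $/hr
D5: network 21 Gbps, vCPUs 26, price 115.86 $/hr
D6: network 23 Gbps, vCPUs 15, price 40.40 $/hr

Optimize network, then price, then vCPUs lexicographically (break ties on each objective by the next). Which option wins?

D4

First maximize network: best is 23, kept {D2, D3, D4, D6}.
Then minimize price: best is 6.89, kept {D4}.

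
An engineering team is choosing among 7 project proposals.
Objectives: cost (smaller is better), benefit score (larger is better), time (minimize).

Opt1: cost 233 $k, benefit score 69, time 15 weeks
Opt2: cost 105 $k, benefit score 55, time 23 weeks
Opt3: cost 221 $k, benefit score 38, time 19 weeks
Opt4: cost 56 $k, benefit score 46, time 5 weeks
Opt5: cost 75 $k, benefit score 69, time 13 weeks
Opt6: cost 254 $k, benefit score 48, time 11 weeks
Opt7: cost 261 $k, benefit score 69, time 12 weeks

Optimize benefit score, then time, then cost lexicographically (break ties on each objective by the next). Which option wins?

First maximize benefit score: best is 69, kept {Opt1, Opt5, Opt7}.
Then minimize time: best is 12, kept {Opt7}.

Opt7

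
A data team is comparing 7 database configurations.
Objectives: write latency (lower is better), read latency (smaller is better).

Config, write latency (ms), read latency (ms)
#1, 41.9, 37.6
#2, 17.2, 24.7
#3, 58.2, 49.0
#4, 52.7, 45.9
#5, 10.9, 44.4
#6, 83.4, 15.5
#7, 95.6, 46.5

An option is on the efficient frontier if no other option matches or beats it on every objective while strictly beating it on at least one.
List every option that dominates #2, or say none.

none

#1: worse on write latency (41.9 vs 17.2).
#3: worse on write latency (58.2 vs 17.2).
#4: worse on write latency (52.7 vs 17.2).
#5: worse on read latency (44.4 vs 24.7).
#6: worse on write latency (83.4 vs 17.2).
#7: worse on write latency (95.6 vs 17.2).
No option dominates #2.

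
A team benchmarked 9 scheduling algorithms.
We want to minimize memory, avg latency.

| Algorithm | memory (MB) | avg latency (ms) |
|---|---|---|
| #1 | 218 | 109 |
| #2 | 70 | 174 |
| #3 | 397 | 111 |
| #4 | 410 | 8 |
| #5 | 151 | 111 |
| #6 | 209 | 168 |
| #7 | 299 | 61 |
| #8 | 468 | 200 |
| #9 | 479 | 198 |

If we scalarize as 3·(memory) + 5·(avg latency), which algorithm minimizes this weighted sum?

#1: 3·218 + 5·109 = 1199
#2: 3·70 + 5·174 = 1080
#3: 3·397 + 5·111 = 1746
#4: 3·410 + 5·8 = 1270
#5: 3·151 + 5·111 = 1008
#6: 3·209 + 5·168 = 1467
#7: 3·299 + 5·61 = 1202
#8: 3·468 + 5·200 = 2404
#9: 3·479 + 5·198 = 2427
Lowest: #5 at 1008.

#5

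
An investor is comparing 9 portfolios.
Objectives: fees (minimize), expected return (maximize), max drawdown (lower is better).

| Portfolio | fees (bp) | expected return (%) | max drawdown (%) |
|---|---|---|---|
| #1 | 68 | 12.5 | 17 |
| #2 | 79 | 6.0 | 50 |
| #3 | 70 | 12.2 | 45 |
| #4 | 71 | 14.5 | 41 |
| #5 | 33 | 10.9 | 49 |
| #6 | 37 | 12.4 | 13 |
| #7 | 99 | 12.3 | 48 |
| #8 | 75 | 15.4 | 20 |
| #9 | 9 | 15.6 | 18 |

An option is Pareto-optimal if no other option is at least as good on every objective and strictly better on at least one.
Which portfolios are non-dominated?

#1, #6, #9

#1: not dominated.
#2: dominated by #1 (fees 68≤79, expected return 12.5≥6.0, max drawdown 17≤50).
#3: dominated by #1 (fees 68≤70, expected return 12.5≥12.2, max drawdown 17≤45).
#4: dominated by #9 (fees 9≤71, expected return 15.6≥14.5, max drawdown 18≤41).
#5: dominated by #9 (fees 9≤33, expected return 15.6≥10.9, max drawdown 18≤49).
#6: not dominated (best max drawdown).
#7: dominated by #1 (fees 68≤99, expected return 12.5≥12.3, max drawdown 17≤48).
#8: dominated by #9 (fees 9≤75, expected return 15.6≥15.4, max drawdown 18≤20).
#9: not dominated (best fees).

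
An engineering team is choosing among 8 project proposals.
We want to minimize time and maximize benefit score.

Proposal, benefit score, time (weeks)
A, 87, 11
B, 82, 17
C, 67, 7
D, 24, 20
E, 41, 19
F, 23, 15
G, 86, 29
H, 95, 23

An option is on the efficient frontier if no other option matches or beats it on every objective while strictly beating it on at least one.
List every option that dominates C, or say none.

A: worse on time (11 vs 7).
B: worse on time (17 vs 7).
D: worse on benefit score (24 vs 67).
E: worse on benefit score (41 vs 67).
F: worse on benefit score (23 vs 67).
G: worse on time (29 vs 7).
H: worse on time (23 vs 7).
No option dominates C.

none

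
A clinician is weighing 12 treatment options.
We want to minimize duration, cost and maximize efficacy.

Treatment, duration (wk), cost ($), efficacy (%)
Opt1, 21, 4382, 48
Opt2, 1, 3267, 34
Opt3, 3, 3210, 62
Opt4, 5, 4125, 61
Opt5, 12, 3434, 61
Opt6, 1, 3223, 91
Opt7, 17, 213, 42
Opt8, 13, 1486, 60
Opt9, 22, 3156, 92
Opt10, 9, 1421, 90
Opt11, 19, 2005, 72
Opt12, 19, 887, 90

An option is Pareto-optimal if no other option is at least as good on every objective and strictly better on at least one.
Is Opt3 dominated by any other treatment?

No

Opt1: worse on duration (21 vs 3).
Opt2: worse on cost (3267 vs 3210).
Opt4: worse on duration (5 vs 3).
Opt5: worse on duration (12 vs 3).
Opt6: worse on cost (3223 vs 3210).
Opt7: worse on duration (17 vs 3).
Opt8: worse on duration (13 vs 3).
Opt9: worse on duration (22 vs 3).
Opt10: worse on duration (9 vs 3).
Opt11: worse on duration (19 vs 3).
Opt12: worse on duration (19 vs 3).
No option is at least as good as Opt3 on every objective and strictly better on one.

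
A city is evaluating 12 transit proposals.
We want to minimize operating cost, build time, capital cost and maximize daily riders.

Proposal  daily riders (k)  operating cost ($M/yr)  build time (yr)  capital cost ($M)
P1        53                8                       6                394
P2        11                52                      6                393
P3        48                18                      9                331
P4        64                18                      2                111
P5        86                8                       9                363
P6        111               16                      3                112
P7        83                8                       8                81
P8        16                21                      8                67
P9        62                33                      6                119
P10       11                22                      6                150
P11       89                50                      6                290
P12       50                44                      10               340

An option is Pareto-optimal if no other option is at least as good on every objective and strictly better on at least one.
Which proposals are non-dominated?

P1, P4, P5, P6, P7, P8

P1: not dominated.
P2: dominated by P4 (daily riders 64≥11, operating cost 18≤52, build time 2≤6, capital cost 111≤393).
P3: dominated by P4 (daily riders 64≥48, operating cost 18≤18, build time 2≤9, capital cost 111≤331).
P4: not dominated (best build time).
P5: not dominated.
P6: not dominated (best daily riders).
P7: not dominated.
P8: not dominated (best capital cost).
P9: dominated by P4 (daily riders 64≥62, operating cost 18≤33, build time 2≤6, capital cost 111≤119).
P10: dominated by P4 (daily riders 64≥11, operating cost 18≤22, build time 2≤6, capital cost 111≤150).
P11: dominated by P6 (daily riders 111≥89, operating cost 16≤50, build time 3≤6, capital cost 112≤290).
P12: dominated by P4 (daily riders 64≥50, operating cost 18≤44, build time 2≤10, capital cost 111≤340).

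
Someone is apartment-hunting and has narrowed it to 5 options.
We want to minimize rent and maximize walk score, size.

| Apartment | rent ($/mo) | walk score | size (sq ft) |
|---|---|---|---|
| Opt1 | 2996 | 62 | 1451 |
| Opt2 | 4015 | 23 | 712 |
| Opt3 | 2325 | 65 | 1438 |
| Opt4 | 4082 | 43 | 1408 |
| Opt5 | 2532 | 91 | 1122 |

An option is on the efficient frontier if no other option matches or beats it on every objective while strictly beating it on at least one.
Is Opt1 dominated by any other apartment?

Opt2: worse on rent (4015 vs 2996).
Opt3: worse on size (1438 vs 1451).
Opt4: worse on rent (4082 vs 2996).
Opt5: worse on size (1122 vs 1451).
No option is at least as good as Opt1 on every objective and strictly better on one.

No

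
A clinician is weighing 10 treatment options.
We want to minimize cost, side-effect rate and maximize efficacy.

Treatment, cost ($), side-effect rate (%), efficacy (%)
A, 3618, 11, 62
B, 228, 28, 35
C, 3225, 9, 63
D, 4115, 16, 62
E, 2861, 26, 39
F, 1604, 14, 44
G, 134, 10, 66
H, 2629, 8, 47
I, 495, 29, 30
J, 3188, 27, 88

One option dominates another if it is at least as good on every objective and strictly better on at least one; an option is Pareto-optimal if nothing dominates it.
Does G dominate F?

Yes

G vs F: cost 134≤1604, side-effect rate 10≤14, efficacy 66≥44 — G is at least as good on every objective with at least one strict improvement.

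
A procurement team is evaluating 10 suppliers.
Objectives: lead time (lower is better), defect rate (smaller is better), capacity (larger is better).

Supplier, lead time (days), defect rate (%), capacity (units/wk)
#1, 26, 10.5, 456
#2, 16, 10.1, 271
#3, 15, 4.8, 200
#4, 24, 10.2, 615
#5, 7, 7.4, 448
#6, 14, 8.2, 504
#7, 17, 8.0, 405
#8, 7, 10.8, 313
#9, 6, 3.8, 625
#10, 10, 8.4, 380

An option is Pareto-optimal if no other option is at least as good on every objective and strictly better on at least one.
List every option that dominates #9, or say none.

#1: worse on lead time (26 vs 6).
#2: worse on lead time (16 vs 6).
#3: worse on lead time (15 vs 6).
#4: worse on lead time (24 vs 6).
#5: worse on lead time (7 vs 6).
#6: worse on lead time (14 vs 6).
#7: worse on lead time (17 vs 6).
#8: worse on lead time (7 vs 6).
#10: worse on lead time (10 vs 6).
No option dominates #9.

none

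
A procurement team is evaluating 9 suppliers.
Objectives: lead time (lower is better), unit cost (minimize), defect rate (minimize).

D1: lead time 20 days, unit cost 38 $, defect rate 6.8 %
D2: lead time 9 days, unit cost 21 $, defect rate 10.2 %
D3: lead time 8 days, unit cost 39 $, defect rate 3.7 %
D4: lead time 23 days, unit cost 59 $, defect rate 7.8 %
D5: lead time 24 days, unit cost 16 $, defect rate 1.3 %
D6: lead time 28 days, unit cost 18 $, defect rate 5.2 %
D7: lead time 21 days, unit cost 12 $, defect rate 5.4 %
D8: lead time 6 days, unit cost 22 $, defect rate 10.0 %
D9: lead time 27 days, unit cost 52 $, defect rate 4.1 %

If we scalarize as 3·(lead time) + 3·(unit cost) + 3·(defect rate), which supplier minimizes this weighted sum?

D1: 3·20 + 3·38 + 3·6.8 = 194.4
D2: 3·9 + 3·21 + 3·10.2 = 120.6
D3: 3·8 + 3·39 + 3·3.7 = 152.1
D4: 3·23 + 3·59 + 3·7.8 = 269.4
D5: 3·24 + 3·16 + 3·1.3 = 123.9
D6: 3·28 + 3·18 + 3·5.2 = 153.6
D7: 3·21 + 3·12 + 3·5.4 = 115.2
D8: 3·6 + 3·22 + 3·10.0 = 114.0
D9: 3·27 + 3·52 + 3·4.1 = 249.3
Lowest: D8 at 114.0.

D8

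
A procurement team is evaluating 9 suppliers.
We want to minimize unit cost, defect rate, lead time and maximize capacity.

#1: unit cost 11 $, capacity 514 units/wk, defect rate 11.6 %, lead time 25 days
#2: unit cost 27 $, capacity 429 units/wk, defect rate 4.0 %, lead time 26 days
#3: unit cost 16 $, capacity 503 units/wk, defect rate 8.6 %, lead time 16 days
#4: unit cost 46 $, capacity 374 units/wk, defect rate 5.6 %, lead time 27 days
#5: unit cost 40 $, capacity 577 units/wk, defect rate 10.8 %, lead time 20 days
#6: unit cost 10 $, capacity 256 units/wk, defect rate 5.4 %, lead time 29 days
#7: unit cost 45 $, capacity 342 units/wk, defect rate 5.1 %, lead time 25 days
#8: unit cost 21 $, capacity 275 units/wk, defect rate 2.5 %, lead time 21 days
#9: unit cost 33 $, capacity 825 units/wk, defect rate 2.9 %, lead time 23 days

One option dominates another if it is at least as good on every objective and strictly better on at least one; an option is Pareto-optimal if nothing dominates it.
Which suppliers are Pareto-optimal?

#1: not dominated.
#2: not dominated.
#3: not dominated (best lead time).
#4: dominated by #2 (unit cost 27≤46, capacity 429≥374, defect rate 4.0≤5.6, lead time 26≤27).
#5: not dominated.
#6: not dominated (best unit cost).
#7: dominated by #9 (unit cost 33≤45, capacity 825≥342, defect rate 2.9≤5.1, lead time 23≤25).
#8: not dominated (best defect rate).
#9: not dominated (best capacity).

#1, #2, #3, #5, #6, #8, #9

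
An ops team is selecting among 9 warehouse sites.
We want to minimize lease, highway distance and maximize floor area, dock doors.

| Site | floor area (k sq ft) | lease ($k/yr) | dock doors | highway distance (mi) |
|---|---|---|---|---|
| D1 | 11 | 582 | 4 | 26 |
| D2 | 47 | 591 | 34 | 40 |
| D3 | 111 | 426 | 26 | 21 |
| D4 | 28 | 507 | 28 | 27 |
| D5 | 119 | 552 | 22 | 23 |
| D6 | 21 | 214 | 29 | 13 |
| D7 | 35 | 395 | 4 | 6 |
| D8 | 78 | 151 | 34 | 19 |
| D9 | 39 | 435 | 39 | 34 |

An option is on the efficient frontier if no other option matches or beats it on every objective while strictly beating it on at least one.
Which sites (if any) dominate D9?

none

D1: worse on floor area (11 vs 39).
D2: worse on lease (591 vs 435).
D3: worse on dock doors (26 vs 39).
D4: worse on floor area (28 vs 39).
D5: worse on lease (552 vs 435).
D6: worse on floor area (21 vs 39).
D7: worse on floor area (35 vs 39).
D8: worse on dock doors (34 vs 39).
No option dominates D9.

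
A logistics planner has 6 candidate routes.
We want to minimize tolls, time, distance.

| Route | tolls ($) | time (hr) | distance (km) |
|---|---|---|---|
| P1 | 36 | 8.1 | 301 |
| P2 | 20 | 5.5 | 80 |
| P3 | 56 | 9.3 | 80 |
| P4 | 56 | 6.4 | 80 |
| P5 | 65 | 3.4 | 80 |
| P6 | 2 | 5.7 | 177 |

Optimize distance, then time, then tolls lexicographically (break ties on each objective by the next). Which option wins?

First minimize distance: best is 80, kept {P2, P3, P4, P5}.
Then minimize time: best is 3.4, kept {P5}.

P5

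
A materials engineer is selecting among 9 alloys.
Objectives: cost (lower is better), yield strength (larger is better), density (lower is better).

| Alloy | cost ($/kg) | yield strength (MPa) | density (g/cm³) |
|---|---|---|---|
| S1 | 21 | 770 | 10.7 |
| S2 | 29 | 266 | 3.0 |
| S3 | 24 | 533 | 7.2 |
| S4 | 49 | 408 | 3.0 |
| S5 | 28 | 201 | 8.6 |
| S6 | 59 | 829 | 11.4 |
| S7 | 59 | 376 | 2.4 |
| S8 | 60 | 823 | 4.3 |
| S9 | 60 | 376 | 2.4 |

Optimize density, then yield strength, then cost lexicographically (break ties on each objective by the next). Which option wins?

S7

First minimize density: best is 2.4, kept {S7, S9}.
Then maximize yield strength: best is 376, kept {S7, S9}.
Then minimize cost: best is 59, kept {S7}.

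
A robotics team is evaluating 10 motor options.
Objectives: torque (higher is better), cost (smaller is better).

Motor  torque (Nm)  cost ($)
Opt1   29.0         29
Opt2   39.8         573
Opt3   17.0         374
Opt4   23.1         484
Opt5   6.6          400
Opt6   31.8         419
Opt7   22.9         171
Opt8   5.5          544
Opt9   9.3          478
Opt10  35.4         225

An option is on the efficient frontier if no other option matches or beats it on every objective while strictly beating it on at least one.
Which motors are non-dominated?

Opt1, Opt2, Opt10

Opt1: not dominated (best cost).
Opt2: not dominated (best torque).
Opt3: dominated by Opt1 (torque 29.0≥17.0, cost 29≤374).
Opt4: dominated by Opt1 (torque 29.0≥23.1, cost 29≤484).
Opt5: dominated by Opt1 (torque 29.0≥6.6, cost 29≤400).
Opt6: dominated by Opt10 (torque 35.4≥31.8, cost 225≤419).
Opt7: dominated by Opt1 (torque 29.0≥22.9, cost 29≤171).
Opt8: dominated by Opt1 (torque 29.0≥5.5, cost 29≤544).
Opt9: dominated by Opt1 (torque 29.0≥9.3, cost 29≤478).
Opt10: not dominated.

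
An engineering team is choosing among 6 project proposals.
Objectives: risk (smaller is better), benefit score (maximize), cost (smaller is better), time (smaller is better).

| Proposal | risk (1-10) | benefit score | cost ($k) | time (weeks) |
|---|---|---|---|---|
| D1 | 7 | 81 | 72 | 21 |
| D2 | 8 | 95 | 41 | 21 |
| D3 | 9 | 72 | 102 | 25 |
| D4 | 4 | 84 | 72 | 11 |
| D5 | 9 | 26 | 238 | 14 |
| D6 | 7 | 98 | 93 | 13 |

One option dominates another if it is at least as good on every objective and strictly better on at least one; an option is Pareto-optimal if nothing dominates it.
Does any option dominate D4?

No

D1: worse on risk (7 vs 4).
D2: worse on risk (8 vs 4).
D3: worse on risk (9 vs 4).
D5: worse on risk (9 vs 4).
D6: worse on risk (7 vs 4).
No option is at least as good as D4 on every objective and strictly better on one.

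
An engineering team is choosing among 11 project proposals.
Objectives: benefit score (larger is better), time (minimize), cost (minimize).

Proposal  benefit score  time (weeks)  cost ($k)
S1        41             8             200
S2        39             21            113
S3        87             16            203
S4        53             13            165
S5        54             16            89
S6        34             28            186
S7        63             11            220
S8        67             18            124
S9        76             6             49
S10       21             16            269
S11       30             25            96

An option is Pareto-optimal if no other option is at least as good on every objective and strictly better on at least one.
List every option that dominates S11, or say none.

S5, S9

S5: benefit score 54≥30, time 16≤25, cost 89≤96 — dominates S11.
S9: benefit score 76≥30, time 6≤25, cost 49≤96 — dominates S11.
Others (S1, S2, S3, S4, S6, S7, S8, S10) are each worse than S11 on at least one objective.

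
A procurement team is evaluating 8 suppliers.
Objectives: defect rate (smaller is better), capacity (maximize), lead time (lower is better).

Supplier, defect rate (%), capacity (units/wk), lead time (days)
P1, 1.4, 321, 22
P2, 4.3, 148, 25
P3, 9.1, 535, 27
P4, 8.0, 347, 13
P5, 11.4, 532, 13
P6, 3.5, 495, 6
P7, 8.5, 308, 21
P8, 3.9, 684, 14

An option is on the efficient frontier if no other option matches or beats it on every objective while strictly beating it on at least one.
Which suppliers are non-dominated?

P1: not dominated (best defect rate).
P2: dominated by P1 (defect rate 1.4≤4.3, capacity 321≥148, lead time 22≤25).
P3: dominated by P8 (defect rate 3.9≤9.1, capacity 684≥535, lead time 14≤27).
P4: dominated by P6 (defect rate 3.5≤8.0, capacity 495≥347, lead time 6≤13).
P5: not dominated.
P6: not dominated (best lead time).
P7: dominated by P4 (defect rate 8.0≤8.5, capacity 347≥308, lead time 13≤21).
P8: not dominated (best capacity).

P1, P5, P6, P8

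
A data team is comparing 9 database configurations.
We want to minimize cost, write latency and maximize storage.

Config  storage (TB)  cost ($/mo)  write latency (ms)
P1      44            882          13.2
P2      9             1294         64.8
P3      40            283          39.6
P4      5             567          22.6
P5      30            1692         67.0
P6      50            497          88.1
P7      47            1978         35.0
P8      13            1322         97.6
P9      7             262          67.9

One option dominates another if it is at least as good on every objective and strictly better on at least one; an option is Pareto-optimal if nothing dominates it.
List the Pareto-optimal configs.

P1: not dominated (best write latency).
P2: dominated by P1 (storage 44≥9, cost 882≤1294, write latency 13.2≤64.8).
P3: not dominated.
P4: not dominated.
P5: dominated by P1 (storage 44≥30, cost 882≤1692, write latency 13.2≤67.0).
P6: not dominated (best storage).
P7: not dominated.
P8: dominated by P1 (storage 44≥13, cost 882≤1322, write latency 13.2≤97.6).
P9: not dominated (best cost).

P1, P3, P4, P6, P7, P9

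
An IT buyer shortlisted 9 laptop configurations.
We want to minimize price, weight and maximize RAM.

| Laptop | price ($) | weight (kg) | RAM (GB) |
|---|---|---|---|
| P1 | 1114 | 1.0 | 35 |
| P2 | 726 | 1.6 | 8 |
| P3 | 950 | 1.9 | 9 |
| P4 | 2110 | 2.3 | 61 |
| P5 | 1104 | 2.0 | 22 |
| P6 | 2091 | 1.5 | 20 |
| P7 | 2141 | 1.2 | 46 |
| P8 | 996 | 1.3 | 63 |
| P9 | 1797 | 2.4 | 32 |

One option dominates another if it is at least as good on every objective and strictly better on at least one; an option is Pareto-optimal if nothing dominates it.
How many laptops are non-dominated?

P1: not dominated (best weight).
P2: not dominated (best price).
P3: not dominated.
P4: dominated by P8 (price 996≤2110, weight 1.3≤2.3, RAM 63≥61).
P5: dominated by P8 (price 996≤1104, weight 1.3≤2.0, RAM 63≥22).
P6: dominated by P1 (price 1114≤2091, weight 1.0≤1.5, RAM 35≥20).
P7: not dominated.
P8: not dominated (best RAM).
P9: dominated by P1 (price 1114≤1797, weight 1.0≤2.4, RAM 35≥32).
Pareto-optimal: P1, P2, P3, P7, P8 → 5.

5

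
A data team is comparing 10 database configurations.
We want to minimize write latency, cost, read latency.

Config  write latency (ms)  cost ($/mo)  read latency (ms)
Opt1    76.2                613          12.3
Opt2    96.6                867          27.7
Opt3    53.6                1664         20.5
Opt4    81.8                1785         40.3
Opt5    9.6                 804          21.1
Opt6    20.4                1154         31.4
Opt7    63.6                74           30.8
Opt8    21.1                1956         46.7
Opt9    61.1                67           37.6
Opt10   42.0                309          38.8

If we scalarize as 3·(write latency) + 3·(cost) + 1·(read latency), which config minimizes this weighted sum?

Opt1: 3·76.2 + 3·613 + 1·12.3 = 2079.9
Opt2: 3·96.6 + 3·867 + 1·27.7 = 2918.5
Opt3: 3·53.6 + 3·1664 + 1·20.5 = 5173.3
Opt4: 3·81.8 + 3·1785 + 1·40.3 = 5640.7
Opt5: 3·9.6 + 3·804 + 1·21.1 = 2461.9
Opt6: 3·20.4 + 3·1154 + 1·31.4 = 3554.6
Opt7: 3·63.6 + 3·74 + 1·30.8 = 443.6
Opt8: 3·21.1 + 3·1956 + 1·46.7 = 5978.0
Opt9: 3·61.1 + 3·67 + 1·37.6 = 421.9
Opt10: 3·42.0 + 3·309 + 1·38.8 = 1091.8
Lowest: Opt9 at 421.9.

Opt9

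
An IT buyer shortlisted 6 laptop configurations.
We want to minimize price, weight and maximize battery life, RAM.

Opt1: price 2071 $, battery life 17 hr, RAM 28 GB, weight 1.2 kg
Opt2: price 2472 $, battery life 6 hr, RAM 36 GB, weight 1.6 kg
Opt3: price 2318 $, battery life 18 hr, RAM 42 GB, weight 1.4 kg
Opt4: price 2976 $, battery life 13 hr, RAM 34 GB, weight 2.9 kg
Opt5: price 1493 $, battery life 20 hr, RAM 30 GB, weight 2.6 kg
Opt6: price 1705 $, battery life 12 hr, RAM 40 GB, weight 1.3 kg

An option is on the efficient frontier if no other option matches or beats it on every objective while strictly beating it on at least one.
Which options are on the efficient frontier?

Opt1: not dominated (best weight).
Opt2: dominated by Opt3 (price 2318≤2472, battery life 18≥6, RAM 42≥36, weight 1.4≤1.6).
Opt3: not dominated (best RAM).
Opt4: dominated by Opt3 (price 2318≤2976, battery life 18≥13, RAM 42≥34, weight 1.4≤2.9).
Opt5: not dominated (best price).
Opt6: not dominated.

Opt1, Opt3, Opt5, Opt6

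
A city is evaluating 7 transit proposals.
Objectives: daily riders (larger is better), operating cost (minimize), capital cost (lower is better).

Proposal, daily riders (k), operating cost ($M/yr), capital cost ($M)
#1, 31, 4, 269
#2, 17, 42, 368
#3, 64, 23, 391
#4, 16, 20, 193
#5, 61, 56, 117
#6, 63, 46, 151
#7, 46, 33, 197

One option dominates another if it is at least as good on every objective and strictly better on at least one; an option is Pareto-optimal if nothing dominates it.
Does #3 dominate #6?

#3 vs #6: #3 is worse on capital cost (391 vs 151), so it does not dominate #6.

No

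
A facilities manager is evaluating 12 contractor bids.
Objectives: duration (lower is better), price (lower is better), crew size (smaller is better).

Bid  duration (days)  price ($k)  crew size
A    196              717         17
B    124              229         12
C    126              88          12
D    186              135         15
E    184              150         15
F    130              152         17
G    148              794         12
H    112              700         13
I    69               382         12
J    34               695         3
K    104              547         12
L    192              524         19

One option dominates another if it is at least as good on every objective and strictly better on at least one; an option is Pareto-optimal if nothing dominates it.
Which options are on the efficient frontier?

A: dominated by B (duration 124≤196, price 229≤717, crew size 12≤17).
B: not dominated.
C: not dominated (best price).
D: dominated by C (duration 126≤186, price 88≤135, crew size 12≤15).
E: dominated by C (duration 126≤184, price 88≤150, crew size 12≤15).
F: dominated by C (duration 126≤130, price 88≤152, crew size 12≤17).
G: dominated by B (duration 124≤148, price 229≤794, crew size 12≤12).
H: dominated by I (duration 69≤112, price 382≤700, crew size 12≤13).
I: not dominated.
J: not dominated (best duration).
K: dominated by I (duration 69≤104, price 382≤547, crew size 12≤12).
L: dominated by B (duration 124≤192, price 229≤524, crew size 12≤19).

B, C, I, J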